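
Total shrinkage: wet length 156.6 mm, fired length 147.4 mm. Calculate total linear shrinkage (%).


TS = (156.6 - 147.4) / 156.6 * 100 = 5.87%

5.87


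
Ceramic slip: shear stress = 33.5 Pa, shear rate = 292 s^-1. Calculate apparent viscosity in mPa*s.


eta = tau/gamma * 1000 = 33.5/292 * 1000 = 114.7 mPa*s

114.7


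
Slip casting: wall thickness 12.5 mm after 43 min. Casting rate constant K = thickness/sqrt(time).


K = 12.5 / sqrt(43) = 12.5 / 6.5574 = 1.906 mm/min^0.5

1.906


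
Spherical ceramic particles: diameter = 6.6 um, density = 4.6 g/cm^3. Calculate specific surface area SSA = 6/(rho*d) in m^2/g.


SSA = 6 / (4.6 * 6.6) = 0.198 m^2/g

0.198


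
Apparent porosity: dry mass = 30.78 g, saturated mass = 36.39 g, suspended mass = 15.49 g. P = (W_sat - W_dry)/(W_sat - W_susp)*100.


P = (36.39 - 30.78) / (36.39 - 15.49) * 100 = 5.61 / 20.9 * 100 = 26.8%

26.8


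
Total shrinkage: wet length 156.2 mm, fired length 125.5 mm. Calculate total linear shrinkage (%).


TS = (156.2 - 125.5) / 156.2 * 100 = 19.65%

19.65


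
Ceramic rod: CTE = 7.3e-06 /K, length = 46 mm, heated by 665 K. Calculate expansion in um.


dL = 7.3e-06 * 46 * 665 * 1000 = 223.307 um

223.307


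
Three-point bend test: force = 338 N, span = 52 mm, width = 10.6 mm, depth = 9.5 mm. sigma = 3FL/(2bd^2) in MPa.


sigma = 3*338*52/(2*10.6*9.5^2) = 27.6 MPa

27.6


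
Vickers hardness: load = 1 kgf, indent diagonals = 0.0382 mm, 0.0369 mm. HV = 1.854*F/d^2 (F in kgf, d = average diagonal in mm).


d_avg = (0.0382+0.0369)/2 = 0.03755 mm
HV = 1.854*1/0.03755^2 = 1315

1315


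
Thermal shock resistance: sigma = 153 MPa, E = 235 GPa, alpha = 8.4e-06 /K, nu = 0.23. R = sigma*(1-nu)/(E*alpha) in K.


R = 153*(1-0.23)/(235*1000*8.4e-06) = 60 K

60


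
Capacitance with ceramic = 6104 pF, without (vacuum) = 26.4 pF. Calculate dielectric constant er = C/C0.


er = 6104 / 26.4 = 231.21

231.21


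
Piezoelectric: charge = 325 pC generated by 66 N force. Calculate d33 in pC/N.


d33 = 325 / 66 = 4.9 pC/N

4.9


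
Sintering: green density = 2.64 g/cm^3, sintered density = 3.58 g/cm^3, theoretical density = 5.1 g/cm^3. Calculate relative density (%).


Relative = 3.58 / 5.1 * 100 = 70.2%

70.2


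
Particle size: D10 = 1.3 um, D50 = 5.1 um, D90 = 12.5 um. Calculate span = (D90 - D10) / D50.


Span = (12.5 - 1.3) / 5.1 = 11.2 / 5.1 = 2.196

2.196


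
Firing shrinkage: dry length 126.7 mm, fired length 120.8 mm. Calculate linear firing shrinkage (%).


FS = (126.7 - 120.8) / 126.7 * 100 = 4.66%

4.66


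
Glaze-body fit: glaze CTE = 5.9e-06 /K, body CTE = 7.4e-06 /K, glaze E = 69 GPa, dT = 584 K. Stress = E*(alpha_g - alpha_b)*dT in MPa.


Stress = 69*1000*(5.9e-06 - 7.4e-06)*584 = -60.4 MPa

-60.4


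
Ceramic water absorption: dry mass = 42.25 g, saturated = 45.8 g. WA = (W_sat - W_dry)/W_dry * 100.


WA = (45.8 - 42.25) / 42.25 * 100 = 8.4%

8.4


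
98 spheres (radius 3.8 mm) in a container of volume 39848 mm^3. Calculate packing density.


V_sphere = 4/3*pi*3.8^3 = 229.8473 mm^3
Total V = 98*229.8473 = 22525.0354 mm^3
PD = 22525.0354 / 39848 = 0.565

0.565


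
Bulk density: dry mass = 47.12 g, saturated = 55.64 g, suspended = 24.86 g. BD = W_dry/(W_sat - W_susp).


BD = 47.12 / (55.64 - 24.86) = 47.12 / 30.78 = 1.531 g/cm^3

1.531


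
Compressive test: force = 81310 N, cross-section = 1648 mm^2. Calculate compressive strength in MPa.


CS = 81310 / 1648 = 49.3 MPa

49.3


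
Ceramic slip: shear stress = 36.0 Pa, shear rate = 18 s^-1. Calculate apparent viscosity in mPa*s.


eta = tau/gamma * 1000 = 36.0/18 * 1000 = 2000.0 mPa*s

2000.0


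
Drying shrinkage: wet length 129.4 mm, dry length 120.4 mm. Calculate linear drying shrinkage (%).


DS = (129.4 - 120.4) / 129.4 * 100 = 6.96%

6.96


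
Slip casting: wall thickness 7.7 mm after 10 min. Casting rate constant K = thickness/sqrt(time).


K = 7.7 / sqrt(10) = 7.7 / 3.1623 = 2.435 mm/min^0.5

2.435


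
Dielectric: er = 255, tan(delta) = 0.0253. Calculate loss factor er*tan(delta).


Loss = 255 * 0.0253 = 6.452

6.452


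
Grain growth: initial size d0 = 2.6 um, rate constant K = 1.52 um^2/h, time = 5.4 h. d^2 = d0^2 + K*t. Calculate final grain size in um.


d^2 = 2.6^2 + 1.52*5.4 = 14.968
d = sqrt(14.968) = 3.87 um

3.87


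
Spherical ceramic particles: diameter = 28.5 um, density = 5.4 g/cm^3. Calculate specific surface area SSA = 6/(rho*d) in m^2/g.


SSA = 6 / (5.4 * 28.5) = 0.039 m^2/g

0.039


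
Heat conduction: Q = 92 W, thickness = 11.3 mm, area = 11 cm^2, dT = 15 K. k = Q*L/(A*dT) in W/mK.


k = 92*11.3/1000/(11/10000*15) = 63.01 W/mK

63.01


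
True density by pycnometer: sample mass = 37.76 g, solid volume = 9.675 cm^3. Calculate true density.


TD = 37.76 / 9.675 = 3.903 g/cm^3

3.903


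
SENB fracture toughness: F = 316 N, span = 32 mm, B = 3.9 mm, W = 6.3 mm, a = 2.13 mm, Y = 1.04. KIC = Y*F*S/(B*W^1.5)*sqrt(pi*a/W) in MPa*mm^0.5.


KIC = 1.04*316*32/(3.9*6.3^1.5)*sqrt(pi*2.13/6.3) = 175.75

175.75


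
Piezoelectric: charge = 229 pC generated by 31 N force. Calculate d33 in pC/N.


d33 = 229 / 31 = 7.4 pC/N

7.4


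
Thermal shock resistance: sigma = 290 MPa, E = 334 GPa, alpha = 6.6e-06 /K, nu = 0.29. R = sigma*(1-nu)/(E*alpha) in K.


R = 290*(1-0.29)/(334*1000*6.6e-06) = 93 K

93


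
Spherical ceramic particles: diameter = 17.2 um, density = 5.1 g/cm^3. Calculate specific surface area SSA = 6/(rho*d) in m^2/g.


SSA = 6 / (5.1 * 17.2) = 0.068 m^2/g

0.068


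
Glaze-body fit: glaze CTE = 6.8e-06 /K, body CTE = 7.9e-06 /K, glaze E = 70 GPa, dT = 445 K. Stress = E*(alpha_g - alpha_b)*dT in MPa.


Stress = 70*1000*(6.8e-06 - 7.9e-06)*445 = -34.3 MPa

-34.3


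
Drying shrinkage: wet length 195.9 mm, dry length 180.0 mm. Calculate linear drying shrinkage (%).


DS = (195.9 - 180.0) / 195.9 * 100 = 8.12%

8.12


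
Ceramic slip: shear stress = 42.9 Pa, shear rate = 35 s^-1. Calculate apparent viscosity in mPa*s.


eta = tau/gamma * 1000 = 42.9/35 * 1000 = 1225.7 mPa*s

1225.7


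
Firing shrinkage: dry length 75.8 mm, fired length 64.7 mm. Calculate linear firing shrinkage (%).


FS = (75.8 - 64.7) / 75.8 * 100 = 14.64%

14.64


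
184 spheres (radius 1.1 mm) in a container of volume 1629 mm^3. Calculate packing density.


V_sphere = 4/3*pi*1.1^3 = 5.5753 mm^3
Total V = 184*5.5753 = 1025.8552 mm^3
PD = 1025.8552 / 1629 = 0.63

0.63


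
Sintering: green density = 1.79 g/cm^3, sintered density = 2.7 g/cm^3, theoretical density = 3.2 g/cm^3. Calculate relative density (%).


Relative = 2.7 / 3.2 * 100 = 84.4%

84.4


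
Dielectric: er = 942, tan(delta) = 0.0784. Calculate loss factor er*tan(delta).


Loss = 942 * 0.0784 = 73.853

73.853


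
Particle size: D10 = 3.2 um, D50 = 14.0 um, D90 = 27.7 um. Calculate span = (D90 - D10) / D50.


Span = (27.7 - 3.2) / 14.0 = 24.5 / 14.0 = 1.75

1.75


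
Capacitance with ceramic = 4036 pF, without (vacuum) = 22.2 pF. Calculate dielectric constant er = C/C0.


er = 4036 / 22.2 = 181.8

181.8


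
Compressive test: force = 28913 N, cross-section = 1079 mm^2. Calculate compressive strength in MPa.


CS = 28913 / 1079 = 26.8 MPa

26.8


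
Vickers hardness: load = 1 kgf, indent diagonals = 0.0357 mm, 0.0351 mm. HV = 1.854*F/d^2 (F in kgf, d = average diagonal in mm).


d_avg = (0.0357+0.0351)/2 = 0.0354 mm
HV = 1.854*1/0.0354^2 = 1479

1479


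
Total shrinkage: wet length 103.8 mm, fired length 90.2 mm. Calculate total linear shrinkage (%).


TS = (103.8 - 90.2) / 103.8 * 100 = 13.1%

13.1


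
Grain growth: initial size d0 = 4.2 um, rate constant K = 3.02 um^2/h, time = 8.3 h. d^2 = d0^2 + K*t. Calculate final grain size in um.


d^2 = 4.2^2 + 3.02*8.3 = 42.706
d = sqrt(42.706) = 6.53 um

6.53


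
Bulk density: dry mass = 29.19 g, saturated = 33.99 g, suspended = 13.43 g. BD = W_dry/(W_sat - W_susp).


BD = 29.19 / (33.99 - 13.43) = 29.19 / 20.56 = 1.42 g/cm^3

1.42


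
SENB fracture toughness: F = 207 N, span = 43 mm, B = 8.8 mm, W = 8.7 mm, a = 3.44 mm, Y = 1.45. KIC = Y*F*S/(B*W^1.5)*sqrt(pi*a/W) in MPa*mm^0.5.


KIC = 1.45*207*43/(8.8*8.7^1.5)*sqrt(pi*3.44/8.7) = 63.7

63.7


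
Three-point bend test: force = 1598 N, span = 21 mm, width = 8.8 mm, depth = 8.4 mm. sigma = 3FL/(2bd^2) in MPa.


sigma = 3*1598*21/(2*8.8*8.4^2) = 81.1 MPa

81.1


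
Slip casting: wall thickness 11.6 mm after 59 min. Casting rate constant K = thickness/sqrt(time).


K = 11.6 / sqrt(59) = 11.6 / 7.6811 = 1.51 mm/min^0.5

1.51


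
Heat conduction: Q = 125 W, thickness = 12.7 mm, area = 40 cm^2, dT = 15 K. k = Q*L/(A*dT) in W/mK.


k = 125*12.7/1000/(40/10000*15) = 26.46 W/mK

26.46


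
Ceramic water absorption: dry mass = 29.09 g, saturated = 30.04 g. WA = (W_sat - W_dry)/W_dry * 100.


WA = (30.04 - 29.09) / 29.09 * 100 = 3.27%

3.27


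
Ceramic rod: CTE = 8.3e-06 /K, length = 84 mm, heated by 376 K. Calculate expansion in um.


dL = 8.3e-06 * 84 * 376 * 1000 = 262.147 um

262.147


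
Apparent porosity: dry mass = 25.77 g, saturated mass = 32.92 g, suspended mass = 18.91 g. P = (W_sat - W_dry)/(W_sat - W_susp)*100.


P = (32.92 - 25.77) / (32.92 - 18.91) * 100 = 7.15 / 14.01 * 100 = 51.0%

51.0


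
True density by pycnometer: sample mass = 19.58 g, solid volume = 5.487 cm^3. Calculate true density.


TD = 19.58 / 5.487 = 3.568 g/cm^3

3.568


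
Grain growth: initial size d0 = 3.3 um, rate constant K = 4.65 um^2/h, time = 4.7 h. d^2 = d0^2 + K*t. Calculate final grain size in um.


d^2 = 3.3^2 + 4.65*4.7 = 32.745
d = sqrt(32.745) = 5.72 um

5.72


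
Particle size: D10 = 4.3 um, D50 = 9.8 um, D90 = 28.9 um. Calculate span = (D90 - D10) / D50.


Span = (28.9 - 4.3) / 9.8 = 24.6 / 9.8 = 2.51

2.51


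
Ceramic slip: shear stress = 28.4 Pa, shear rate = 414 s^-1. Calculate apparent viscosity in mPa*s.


eta = tau/gamma * 1000 = 28.4/414 * 1000 = 68.6 mPa*s

68.6


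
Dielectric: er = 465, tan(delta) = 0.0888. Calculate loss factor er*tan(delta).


Loss = 465 * 0.0888 = 41.292

41.292


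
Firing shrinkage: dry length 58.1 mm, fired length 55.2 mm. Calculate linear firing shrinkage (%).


FS = (58.1 - 55.2) / 58.1 * 100 = 4.99%

4.99


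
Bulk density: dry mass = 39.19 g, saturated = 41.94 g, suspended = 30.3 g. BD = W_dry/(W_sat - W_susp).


BD = 39.19 / (41.94 - 30.3) = 39.19 / 11.64 = 3.367 g/cm^3

3.367


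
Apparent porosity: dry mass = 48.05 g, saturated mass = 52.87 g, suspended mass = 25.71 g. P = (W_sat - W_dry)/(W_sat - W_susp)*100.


P = (52.87 - 48.05) / (52.87 - 25.71) * 100 = 4.82 / 27.16 * 100 = 17.7%

17.7


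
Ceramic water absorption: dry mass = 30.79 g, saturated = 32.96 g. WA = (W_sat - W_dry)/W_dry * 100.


WA = (32.96 - 30.79) / 30.79 * 100 = 7.05%

7.05


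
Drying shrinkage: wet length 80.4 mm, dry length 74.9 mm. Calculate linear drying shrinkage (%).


DS = (80.4 - 74.9) / 80.4 * 100 = 6.84%

6.84


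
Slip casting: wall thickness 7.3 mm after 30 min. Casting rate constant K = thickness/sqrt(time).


K = 7.3 / sqrt(30) = 7.3 / 5.4772 = 1.333 mm/min^0.5

1.333


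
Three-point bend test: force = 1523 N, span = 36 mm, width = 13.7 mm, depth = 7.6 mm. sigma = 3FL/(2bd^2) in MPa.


sigma = 3*1523*36/(2*13.7*7.6^2) = 103.9 MPa

103.9


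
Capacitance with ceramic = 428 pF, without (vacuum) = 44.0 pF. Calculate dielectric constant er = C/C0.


er = 428 / 44.0 = 9.73

9.73


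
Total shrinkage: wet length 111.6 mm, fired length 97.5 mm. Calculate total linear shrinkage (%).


TS = (111.6 - 97.5) / 111.6 * 100 = 12.63%

12.63


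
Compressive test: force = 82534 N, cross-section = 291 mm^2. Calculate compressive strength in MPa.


CS = 82534 / 291 = 283.6 MPa

283.6


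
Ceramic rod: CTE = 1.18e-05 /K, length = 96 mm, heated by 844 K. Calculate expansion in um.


dL = 1.18e-05 * 96 * 844 * 1000 = 956.083 um

956.083


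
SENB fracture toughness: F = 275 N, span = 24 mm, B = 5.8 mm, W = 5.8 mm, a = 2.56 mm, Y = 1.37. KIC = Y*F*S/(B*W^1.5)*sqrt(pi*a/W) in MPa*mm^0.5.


KIC = 1.37*275*24/(5.8*5.8^1.5)*sqrt(pi*2.56/5.8) = 131.42

131.42


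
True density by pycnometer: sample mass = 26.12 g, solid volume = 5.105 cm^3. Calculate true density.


TD = 26.12 / 5.105 = 5.117 g/cm^3

5.117


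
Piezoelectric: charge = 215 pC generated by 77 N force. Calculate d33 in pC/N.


d33 = 215 / 77 = 2.8 pC/N

2.8


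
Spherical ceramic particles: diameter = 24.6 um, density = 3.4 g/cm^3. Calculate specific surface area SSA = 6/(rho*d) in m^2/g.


SSA = 6 / (3.4 * 24.6) = 0.072 m^2/g

0.072


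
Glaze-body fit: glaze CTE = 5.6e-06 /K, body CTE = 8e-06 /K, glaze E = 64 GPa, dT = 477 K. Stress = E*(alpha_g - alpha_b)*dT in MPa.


Stress = 64*1000*(5.6e-06 - 8e-06)*477 = -73.3 MPa

-73.3


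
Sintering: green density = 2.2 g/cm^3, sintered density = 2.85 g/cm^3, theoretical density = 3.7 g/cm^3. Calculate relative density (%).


Relative = 2.85 / 3.7 * 100 = 77.0%

77.0


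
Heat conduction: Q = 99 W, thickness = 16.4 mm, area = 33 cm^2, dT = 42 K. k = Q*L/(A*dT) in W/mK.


k = 99*16.4/1000/(33/10000*42) = 11.71 W/mK

11.71


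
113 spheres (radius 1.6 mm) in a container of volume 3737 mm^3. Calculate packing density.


V_sphere = 4/3*pi*1.6^3 = 17.1573 mm^3
Total V = 113*17.1573 = 1938.7749 mm^3
PD = 1938.7749 / 3737 = 0.519

0.519


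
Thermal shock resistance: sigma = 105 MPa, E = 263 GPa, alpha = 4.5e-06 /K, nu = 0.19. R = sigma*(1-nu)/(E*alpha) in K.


R = 105*(1-0.19)/(263*1000*4.5e-06) = 72 K

72


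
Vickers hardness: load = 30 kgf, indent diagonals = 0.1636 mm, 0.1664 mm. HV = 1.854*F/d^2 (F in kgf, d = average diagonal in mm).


d_avg = (0.1636+0.1664)/2 = 0.165 mm
HV = 1.854*30/0.165^2 = 2043

2043


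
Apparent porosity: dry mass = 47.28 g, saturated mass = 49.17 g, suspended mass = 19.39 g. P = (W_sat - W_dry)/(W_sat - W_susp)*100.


P = (49.17 - 47.28) / (49.17 - 19.39) * 100 = 1.89 / 29.78 * 100 = 6.3%

6.3


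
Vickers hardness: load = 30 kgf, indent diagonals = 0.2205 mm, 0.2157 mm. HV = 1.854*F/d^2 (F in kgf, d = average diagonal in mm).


d_avg = (0.2205+0.2157)/2 = 0.2181 mm
HV = 1.854*30/0.2181^2 = 1169

1169


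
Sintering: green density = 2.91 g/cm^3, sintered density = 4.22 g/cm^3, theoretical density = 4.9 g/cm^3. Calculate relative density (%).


Relative = 4.22 / 4.9 * 100 = 86.1%

86.1


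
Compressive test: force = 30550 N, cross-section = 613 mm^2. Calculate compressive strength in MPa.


CS = 30550 / 613 = 49.8 MPa

49.8


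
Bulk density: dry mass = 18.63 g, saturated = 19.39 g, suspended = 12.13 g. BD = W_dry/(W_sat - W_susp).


BD = 18.63 / (19.39 - 12.13) = 18.63 / 7.26 = 2.566 g/cm^3

2.566


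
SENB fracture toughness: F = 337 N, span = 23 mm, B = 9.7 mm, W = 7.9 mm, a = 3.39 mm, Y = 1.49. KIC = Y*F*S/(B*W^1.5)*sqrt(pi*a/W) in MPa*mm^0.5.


KIC = 1.49*337*23/(9.7*7.9^1.5)*sqrt(pi*3.39/7.9) = 62.26

62.26


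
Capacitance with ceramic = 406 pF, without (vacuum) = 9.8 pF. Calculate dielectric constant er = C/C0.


er = 406 / 9.8 = 41.43

41.43


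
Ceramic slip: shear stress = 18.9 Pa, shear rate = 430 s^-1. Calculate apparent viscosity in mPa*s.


eta = tau/gamma * 1000 = 18.9/430 * 1000 = 44.0 mPa*s

44.0


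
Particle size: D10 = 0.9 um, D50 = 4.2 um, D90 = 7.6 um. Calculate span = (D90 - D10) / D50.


Span = (7.6 - 0.9) / 4.2 = 6.7 / 4.2 = 1.595

1.595


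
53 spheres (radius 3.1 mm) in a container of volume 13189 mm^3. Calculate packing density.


V_sphere = 4/3*pi*3.1^3 = 124.7882 mm^3
Total V = 53*124.7882 = 6613.7746 mm^3
PD = 6613.7746 / 13189 = 0.501

0.501


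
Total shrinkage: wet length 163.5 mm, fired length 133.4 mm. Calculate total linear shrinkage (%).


TS = (163.5 - 133.4) / 163.5 * 100 = 18.41%

18.41


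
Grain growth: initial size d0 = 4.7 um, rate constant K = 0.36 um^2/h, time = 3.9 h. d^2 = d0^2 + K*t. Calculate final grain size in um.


d^2 = 4.7^2 + 0.36*3.9 = 23.494
d = sqrt(23.494) = 4.85 um

4.85


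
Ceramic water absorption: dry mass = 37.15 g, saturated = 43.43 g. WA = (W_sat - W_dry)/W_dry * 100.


WA = (43.43 - 37.15) / 37.15 * 100 = 16.9%

16.9


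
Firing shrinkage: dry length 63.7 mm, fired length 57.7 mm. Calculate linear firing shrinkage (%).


FS = (63.7 - 57.7) / 63.7 * 100 = 9.42%

9.42


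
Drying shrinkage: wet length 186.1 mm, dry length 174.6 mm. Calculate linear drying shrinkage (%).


DS = (186.1 - 174.6) / 186.1 * 100 = 6.18%

6.18


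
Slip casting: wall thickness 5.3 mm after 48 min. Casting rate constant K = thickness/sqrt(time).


K = 5.3 / sqrt(48) = 5.3 / 6.9282 = 0.765 mm/min^0.5

0.765


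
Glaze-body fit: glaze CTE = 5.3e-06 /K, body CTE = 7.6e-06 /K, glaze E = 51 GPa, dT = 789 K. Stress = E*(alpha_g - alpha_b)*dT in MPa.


Stress = 51*1000*(5.3e-06 - 7.6e-06)*789 = -92.5 MPa

-92.5


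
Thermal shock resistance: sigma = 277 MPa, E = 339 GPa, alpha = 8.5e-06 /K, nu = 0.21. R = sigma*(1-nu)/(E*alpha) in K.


R = 277*(1-0.21)/(339*1000*8.5e-06) = 76 K

76


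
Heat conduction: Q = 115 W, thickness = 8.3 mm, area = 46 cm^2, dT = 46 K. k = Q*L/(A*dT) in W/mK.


k = 115*8.3/1000/(46/10000*46) = 4.51 W/mK

4.51


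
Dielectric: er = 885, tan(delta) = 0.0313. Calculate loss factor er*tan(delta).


Loss = 885 * 0.0313 = 27.701

27.701


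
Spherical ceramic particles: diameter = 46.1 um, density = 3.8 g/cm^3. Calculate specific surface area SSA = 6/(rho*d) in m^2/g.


SSA = 6 / (3.8 * 46.1) = 0.034 m^2/g

0.034


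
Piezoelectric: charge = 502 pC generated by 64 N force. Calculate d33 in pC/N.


d33 = 502 / 64 = 7.8 pC/N

7.8


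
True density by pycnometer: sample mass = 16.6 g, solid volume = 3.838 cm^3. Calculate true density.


TD = 16.6 / 3.838 = 4.325 g/cm^3

4.325


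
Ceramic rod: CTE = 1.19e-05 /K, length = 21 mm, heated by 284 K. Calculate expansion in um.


dL = 1.19e-05 * 21 * 284 * 1000 = 70.972 um

70.972


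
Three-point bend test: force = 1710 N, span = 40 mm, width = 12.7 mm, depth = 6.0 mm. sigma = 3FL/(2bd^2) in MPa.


sigma = 3*1710*40/(2*12.7*6.0^2) = 224.4 MPa

224.4


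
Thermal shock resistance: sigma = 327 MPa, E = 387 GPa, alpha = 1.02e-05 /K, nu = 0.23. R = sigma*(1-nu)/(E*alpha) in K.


R = 327*(1-0.23)/(387*1000*1.02e-05) = 64 K

64


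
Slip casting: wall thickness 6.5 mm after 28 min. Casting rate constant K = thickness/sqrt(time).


K = 6.5 / sqrt(28) = 6.5 / 5.2915 = 1.228 mm/min^0.5

1.228


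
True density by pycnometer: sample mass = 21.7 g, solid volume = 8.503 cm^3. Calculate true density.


TD = 21.7 / 8.503 = 2.552 g/cm^3

2.552


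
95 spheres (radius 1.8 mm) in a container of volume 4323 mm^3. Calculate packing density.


V_sphere = 4/3*pi*1.8^3 = 24.429 mm^3
Total V = 95*24.429 = 2320.755 mm^3
PD = 2320.755 / 4323 = 0.537

0.537


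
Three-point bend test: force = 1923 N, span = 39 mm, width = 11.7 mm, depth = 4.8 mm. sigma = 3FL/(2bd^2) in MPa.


sigma = 3*1923*39/(2*11.7*4.8^2) = 417.3 MPa

417.3


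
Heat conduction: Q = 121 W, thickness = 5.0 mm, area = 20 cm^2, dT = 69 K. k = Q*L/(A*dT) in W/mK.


k = 121*5.0/1000/(20/10000*69) = 4.38 W/mK

4.38


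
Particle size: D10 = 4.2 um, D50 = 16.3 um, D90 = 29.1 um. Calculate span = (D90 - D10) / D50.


Span = (29.1 - 4.2) / 16.3 = 24.9 / 16.3 = 1.528

1.528


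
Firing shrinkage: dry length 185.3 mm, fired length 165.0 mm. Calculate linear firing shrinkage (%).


FS = (185.3 - 165.0) / 185.3 * 100 = 10.96%

10.96


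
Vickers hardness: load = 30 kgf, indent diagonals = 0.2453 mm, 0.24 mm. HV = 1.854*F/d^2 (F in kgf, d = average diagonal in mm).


d_avg = (0.2453+0.24)/2 = 0.24265 mm
HV = 1.854*30/0.24265^2 = 945

945


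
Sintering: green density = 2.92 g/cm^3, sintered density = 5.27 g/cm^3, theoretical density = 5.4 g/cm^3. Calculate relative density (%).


Relative = 5.27 / 5.4 * 100 = 97.6%

97.6


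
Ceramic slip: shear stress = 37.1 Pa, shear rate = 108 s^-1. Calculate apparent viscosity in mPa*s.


eta = tau/gamma * 1000 = 37.1/108 * 1000 = 343.5 mPa*s

343.5


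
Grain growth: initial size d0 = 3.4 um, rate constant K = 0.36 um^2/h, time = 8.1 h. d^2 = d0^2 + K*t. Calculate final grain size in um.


d^2 = 3.4^2 + 0.36*8.1 = 14.476
d = sqrt(14.476) = 3.8 um

3.8


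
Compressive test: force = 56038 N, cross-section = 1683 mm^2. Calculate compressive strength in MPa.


CS = 56038 / 1683 = 33.3 MPa

33.3


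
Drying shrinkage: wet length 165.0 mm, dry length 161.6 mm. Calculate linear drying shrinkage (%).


DS = (165.0 - 161.6) / 165.0 * 100 = 2.06%

2.06


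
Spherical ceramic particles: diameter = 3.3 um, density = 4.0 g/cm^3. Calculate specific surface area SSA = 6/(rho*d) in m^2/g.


SSA = 6 / (4.0 * 3.3) = 0.455 m^2/g

0.455


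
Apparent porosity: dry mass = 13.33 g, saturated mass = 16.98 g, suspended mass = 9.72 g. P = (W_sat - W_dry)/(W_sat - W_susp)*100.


P = (16.98 - 13.33) / (16.98 - 9.72) * 100 = 3.65 / 7.26 * 100 = 50.3%

50.3


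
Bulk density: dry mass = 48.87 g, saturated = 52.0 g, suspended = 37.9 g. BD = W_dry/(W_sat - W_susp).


BD = 48.87 / (52.0 - 37.9) = 48.87 / 14.1 = 3.466 g/cm^3

3.466


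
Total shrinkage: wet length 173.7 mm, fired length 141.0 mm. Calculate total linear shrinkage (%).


TS = (173.7 - 141.0) / 173.7 * 100 = 18.83%

18.83


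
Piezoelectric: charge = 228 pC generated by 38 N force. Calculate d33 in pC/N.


d33 = 228 / 38 = 6.0 pC/N

6.0


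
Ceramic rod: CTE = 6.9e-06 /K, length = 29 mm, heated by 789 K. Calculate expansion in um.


dL = 6.9e-06 * 29 * 789 * 1000 = 157.879 um

157.879


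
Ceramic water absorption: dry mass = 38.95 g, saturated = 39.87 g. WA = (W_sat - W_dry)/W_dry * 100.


WA = (39.87 - 38.95) / 38.95 * 100 = 2.36%

2.36


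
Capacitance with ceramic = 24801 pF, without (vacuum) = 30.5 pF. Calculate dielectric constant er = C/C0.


er = 24801 / 30.5 = 813.15

813.15


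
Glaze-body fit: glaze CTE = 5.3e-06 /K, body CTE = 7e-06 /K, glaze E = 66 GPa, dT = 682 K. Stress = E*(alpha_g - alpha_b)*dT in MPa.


Stress = 66*1000*(5.3e-06 - 7e-06)*682 = -76.5 MPa

-76.5


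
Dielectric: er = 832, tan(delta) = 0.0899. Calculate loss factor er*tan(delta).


Loss = 832 * 0.0899 = 74.797

74.797


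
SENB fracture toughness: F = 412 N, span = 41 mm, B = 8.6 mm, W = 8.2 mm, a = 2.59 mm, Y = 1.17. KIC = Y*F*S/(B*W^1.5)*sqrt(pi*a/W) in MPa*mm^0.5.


KIC = 1.17*412*41/(8.6*8.2^1.5)*sqrt(pi*2.59/8.2) = 97.49

97.49


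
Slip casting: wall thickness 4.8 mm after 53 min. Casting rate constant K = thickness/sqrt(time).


K = 4.8 / sqrt(53) = 4.8 / 7.2801 = 0.659 mm/min^0.5

0.659


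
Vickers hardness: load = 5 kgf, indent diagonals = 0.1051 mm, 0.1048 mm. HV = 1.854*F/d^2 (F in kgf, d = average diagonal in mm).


d_avg = (0.1051+0.1048)/2 = 0.10495 mm
HV = 1.854*5/0.10495^2 = 842

842


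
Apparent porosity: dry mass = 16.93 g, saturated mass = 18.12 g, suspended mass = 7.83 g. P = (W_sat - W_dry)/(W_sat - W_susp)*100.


P = (18.12 - 16.93) / (18.12 - 7.83) * 100 = 1.19 / 10.29 * 100 = 11.6%

11.6


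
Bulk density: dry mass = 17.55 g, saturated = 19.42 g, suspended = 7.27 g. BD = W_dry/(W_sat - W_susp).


BD = 17.55 / (19.42 - 7.27) = 17.55 / 12.15 = 1.444 g/cm^3

1.444


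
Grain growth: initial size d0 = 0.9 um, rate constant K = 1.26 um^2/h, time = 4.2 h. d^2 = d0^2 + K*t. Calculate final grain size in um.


d^2 = 0.9^2 + 1.26*4.2 = 6.102
d = sqrt(6.102) = 2.47 um

2.47


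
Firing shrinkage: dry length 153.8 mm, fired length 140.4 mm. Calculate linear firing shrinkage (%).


FS = (153.8 - 140.4) / 153.8 * 100 = 8.71%

8.71


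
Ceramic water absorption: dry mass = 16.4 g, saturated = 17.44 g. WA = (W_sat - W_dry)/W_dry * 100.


WA = (17.44 - 16.4) / 16.4 * 100 = 6.34%

6.34


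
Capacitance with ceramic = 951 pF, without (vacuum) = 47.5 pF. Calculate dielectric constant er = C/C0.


er = 951 / 47.5 = 20.02

20.02


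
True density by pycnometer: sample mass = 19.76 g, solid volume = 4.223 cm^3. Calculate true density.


TD = 19.76 / 4.223 = 4.679 g/cm^3

4.679


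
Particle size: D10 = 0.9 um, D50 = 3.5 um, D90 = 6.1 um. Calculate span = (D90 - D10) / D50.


Span = (6.1 - 0.9) / 3.5 = 5.2 / 3.5 = 1.486

1.486


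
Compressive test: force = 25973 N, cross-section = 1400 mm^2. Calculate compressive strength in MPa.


CS = 25973 / 1400 = 18.6 MPa

18.6


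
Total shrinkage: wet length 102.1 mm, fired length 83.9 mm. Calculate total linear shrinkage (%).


TS = (102.1 - 83.9) / 102.1 * 100 = 17.83%

17.83


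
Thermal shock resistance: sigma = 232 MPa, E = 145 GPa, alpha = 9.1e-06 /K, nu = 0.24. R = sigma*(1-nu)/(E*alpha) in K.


R = 232*(1-0.24)/(145*1000*9.1e-06) = 134 K

134


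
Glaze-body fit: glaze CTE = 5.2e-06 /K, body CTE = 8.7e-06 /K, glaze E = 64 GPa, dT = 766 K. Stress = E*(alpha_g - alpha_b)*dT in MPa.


Stress = 64*1000*(5.2e-06 - 8.7e-06)*766 = -171.6 MPa

-171.6


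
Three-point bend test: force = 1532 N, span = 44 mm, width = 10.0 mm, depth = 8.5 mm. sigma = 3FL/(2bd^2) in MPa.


sigma = 3*1532*44/(2*10.0*8.5^2) = 139.9 MPa

139.9


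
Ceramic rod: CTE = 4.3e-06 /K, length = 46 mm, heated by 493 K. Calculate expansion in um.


dL = 4.3e-06 * 46 * 493 * 1000 = 97.515 um

97.515


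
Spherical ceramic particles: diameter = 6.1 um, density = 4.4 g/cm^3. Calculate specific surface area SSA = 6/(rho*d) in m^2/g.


SSA = 6 / (4.4 * 6.1) = 0.224 m^2/g

0.224


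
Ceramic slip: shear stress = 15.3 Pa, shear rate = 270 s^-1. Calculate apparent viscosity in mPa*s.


eta = tau/gamma * 1000 = 15.3/270 * 1000 = 56.7 mPa*s

56.7


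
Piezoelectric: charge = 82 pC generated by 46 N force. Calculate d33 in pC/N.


d33 = 82 / 46 = 1.8 pC/N

1.8


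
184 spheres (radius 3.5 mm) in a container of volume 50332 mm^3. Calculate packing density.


V_sphere = 4/3*pi*3.5^3 = 179.5944 mm^3
Total V = 184*179.5944 = 33045.3696 mm^3
PD = 33045.3696 / 50332 = 0.657

0.657


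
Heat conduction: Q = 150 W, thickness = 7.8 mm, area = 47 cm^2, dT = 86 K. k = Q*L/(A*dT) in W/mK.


k = 150*7.8/1000/(47/10000*86) = 2.89 W/mK

2.89


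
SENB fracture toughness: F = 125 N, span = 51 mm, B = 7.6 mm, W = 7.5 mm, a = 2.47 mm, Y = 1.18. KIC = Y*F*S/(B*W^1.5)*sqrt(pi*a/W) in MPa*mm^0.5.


KIC = 1.18*125*51/(7.6*7.5^1.5)*sqrt(pi*2.47/7.5) = 49.02

49.02


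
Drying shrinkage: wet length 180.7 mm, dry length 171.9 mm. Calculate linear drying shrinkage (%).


DS = (180.7 - 171.9) / 180.7 * 100 = 4.87%

4.87


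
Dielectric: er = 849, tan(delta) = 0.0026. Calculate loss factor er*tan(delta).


Loss = 849 * 0.0026 = 2.207

2.207


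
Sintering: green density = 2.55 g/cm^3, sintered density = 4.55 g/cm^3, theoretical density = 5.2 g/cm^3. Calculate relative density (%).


Relative = 4.55 / 5.2 * 100 = 87.5%

87.5


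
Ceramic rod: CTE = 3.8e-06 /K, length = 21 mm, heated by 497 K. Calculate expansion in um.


dL = 3.8e-06 * 21 * 497 * 1000 = 39.661 um

39.661


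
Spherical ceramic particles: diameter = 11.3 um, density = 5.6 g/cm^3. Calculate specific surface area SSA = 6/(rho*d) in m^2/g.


SSA = 6 / (5.6 * 11.3) = 0.095 m^2/g

0.095


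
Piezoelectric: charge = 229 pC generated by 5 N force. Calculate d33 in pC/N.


d33 = 229 / 5 = 45.8 pC/N

45.8


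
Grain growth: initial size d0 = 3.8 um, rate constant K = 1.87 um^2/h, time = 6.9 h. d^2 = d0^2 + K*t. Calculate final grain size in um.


d^2 = 3.8^2 + 1.87*6.9 = 27.343
d = sqrt(27.343) = 5.23 um

5.23


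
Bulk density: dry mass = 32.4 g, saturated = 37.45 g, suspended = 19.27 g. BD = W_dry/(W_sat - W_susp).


BD = 32.4 / (37.45 - 19.27) = 32.4 / 18.18 = 1.782 g/cm^3

1.782


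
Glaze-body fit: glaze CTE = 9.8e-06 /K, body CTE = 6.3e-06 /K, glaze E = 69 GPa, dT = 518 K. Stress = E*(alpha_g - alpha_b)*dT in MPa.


Stress = 69*1000*(9.8e-06 - 6.3e-06)*518 = 125.1 MPa

125.1


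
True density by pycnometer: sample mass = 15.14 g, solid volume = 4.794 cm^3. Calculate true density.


TD = 15.14 / 4.794 = 3.158 g/cm^3

3.158


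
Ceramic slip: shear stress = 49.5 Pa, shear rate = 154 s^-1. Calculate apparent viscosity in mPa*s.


eta = tau/gamma * 1000 = 49.5/154 * 1000 = 321.4 mPa*s

321.4


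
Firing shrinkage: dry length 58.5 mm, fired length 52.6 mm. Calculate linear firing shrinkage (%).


FS = (58.5 - 52.6) / 58.5 * 100 = 10.09%

10.09


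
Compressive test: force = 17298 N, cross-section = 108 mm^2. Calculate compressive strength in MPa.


CS = 17298 / 108 = 160.2 MPa

160.2


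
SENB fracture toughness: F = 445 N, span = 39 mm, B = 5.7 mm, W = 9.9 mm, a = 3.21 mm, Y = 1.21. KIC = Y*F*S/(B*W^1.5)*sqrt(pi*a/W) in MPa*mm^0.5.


KIC = 1.21*445*39/(5.7*9.9^1.5)*sqrt(pi*3.21/9.9) = 119.37

119.37


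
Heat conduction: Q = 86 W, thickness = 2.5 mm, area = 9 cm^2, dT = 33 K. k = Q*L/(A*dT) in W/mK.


k = 86*2.5/1000/(9/10000*33) = 7.24 W/mK

7.24


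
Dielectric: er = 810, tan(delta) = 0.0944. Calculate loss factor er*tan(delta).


Loss = 810 * 0.0944 = 76.464

76.464


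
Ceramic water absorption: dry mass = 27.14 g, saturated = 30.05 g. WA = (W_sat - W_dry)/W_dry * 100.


WA = (30.05 - 27.14) / 27.14 * 100 = 10.72%

10.72


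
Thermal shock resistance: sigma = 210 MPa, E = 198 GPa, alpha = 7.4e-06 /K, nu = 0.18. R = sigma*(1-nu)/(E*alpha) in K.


R = 210*(1-0.18)/(198*1000*7.4e-06) = 118 K

118


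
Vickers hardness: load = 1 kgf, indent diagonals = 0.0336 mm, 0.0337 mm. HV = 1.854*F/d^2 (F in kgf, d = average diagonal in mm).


d_avg = (0.0336+0.0337)/2 = 0.03365 mm
HV = 1.854*1/0.03365^2 = 1637

1637


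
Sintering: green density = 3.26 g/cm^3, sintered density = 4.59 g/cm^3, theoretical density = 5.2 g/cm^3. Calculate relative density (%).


Relative = 4.59 / 5.2 * 100 = 88.3%

88.3


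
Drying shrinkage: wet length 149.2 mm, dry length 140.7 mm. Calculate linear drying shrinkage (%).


DS = (149.2 - 140.7) / 149.2 * 100 = 5.7%

5.7


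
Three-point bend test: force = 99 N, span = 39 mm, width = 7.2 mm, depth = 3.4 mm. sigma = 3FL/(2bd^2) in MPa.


sigma = 3*99*39/(2*7.2*3.4^2) = 69.6 MPa

69.6


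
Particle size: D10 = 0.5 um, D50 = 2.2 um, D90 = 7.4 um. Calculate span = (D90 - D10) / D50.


Span = (7.4 - 0.5) / 2.2 = 6.9 / 2.2 = 3.136

3.136


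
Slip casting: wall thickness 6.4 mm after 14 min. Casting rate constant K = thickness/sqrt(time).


K = 6.4 / sqrt(14) = 6.4 / 3.7417 = 1.71 mm/min^0.5

1.71


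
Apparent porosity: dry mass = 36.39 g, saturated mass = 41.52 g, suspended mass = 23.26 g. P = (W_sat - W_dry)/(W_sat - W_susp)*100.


P = (41.52 - 36.39) / (41.52 - 23.26) * 100 = 5.13 / 18.26 * 100 = 28.1%

28.1


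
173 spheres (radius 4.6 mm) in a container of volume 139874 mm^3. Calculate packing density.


V_sphere = 4/3*pi*4.6^3 = 407.7201 mm^3
Total V = 173*407.7201 = 70535.5773 mm^3
PD = 70535.5773 / 139874 = 0.504

0.504


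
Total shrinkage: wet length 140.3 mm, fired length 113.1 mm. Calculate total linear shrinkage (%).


TS = (140.3 - 113.1) / 140.3 * 100 = 19.39%

19.39


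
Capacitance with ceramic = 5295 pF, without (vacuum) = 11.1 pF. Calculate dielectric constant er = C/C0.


er = 5295 / 11.1 = 477.03

477.03


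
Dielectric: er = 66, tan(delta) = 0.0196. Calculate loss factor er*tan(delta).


Loss = 66 * 0.0196 = 1.294

1.294


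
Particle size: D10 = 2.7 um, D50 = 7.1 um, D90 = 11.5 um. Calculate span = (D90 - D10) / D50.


Span = (11.5 - 2.7) / 7.1 = 8.8 / 7.1 = 1.239

1.239


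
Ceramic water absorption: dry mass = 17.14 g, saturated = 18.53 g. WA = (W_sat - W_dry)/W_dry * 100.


WA = (18.53 - 17.14) / 17.14 * 100 = 8.11%

8.11


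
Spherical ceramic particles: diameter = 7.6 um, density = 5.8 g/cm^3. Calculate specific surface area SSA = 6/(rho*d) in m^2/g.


SSA = 6 / (5.8 * 7.6) = 0.136 m^2/g

0.136


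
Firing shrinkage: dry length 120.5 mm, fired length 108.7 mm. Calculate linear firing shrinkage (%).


FS = (120.5 - 108.7) / 120.5 * 100 = 9.79%

9.79


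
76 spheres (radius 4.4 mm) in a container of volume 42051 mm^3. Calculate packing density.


V_sphere = 4/3*pi*4.4^3 = 356.8179 mm^3
Total V = 76*356.8179 = 27118.1604 mm^3
PD = 27118.1604 / 42051 = 0.645

0.645


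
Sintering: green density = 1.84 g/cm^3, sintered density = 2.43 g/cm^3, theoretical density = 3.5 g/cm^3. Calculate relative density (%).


Relative = 2.43 / 3.5 * 100 = 69.4%

69.4


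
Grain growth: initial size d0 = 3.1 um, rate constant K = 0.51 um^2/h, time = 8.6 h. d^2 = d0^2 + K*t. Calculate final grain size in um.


d^2 = 3.1^2 + 0.51*8.6 = 13.996
d = sqrt(13.996) = 3.74 um

3.74


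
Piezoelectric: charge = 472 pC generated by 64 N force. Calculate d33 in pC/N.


d33 = 472 / 64 = 7.4 pC/N

7.4


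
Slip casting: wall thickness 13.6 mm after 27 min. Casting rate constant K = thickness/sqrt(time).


K = 13.6 / sqrt(27) = 13.6 / 5.1962 = 2.617 mm/min^0.5

2.617


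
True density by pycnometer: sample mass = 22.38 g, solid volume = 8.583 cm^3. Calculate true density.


TD = 22.38 / 8.583 = 2.607 g/cm^3

2.607


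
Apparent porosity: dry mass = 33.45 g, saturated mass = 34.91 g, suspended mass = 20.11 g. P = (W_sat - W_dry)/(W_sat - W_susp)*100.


P = (34.91 - 33.45) / (34.91 - 20.11) * 100 = 1.46 / 14.8 * 100 = 9.9%

9.9


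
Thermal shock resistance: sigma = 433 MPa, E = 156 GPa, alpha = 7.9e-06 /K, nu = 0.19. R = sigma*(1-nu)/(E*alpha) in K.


R = 433*(1-0.19)/(156*1000*7.9e-06) = 285 K

285


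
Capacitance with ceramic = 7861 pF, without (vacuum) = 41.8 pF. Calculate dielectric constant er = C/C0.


er = 7861 / 41.8 = 188.06

188.06


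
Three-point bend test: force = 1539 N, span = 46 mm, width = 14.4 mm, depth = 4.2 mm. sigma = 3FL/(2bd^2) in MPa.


sigma = 3*1539*46/(2*14.4*4.2^2) = 418.0 MPa

418.0


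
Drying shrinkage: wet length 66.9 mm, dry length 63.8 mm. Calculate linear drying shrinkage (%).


DS = (66.9 - 63.8) / 66.9 * 100 = 4.63%

4.63


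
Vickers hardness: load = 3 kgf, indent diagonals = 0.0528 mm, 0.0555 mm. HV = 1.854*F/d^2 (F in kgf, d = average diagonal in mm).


d_avg = (0.0528+0.0555)/2 = 0.05415 mm
HV = 1.854*3/0.05415^2 = 1897

1897


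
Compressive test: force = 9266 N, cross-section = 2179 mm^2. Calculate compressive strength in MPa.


CS = 9266 / 2179 = 4.3 MPa

4.3


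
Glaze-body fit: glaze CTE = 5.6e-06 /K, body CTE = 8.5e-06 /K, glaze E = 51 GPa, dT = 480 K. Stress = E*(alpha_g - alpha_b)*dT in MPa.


Stress = 51*1000*(5.6e-06 - 8.5e-06)*480 = -71.0 MPa

-71.0


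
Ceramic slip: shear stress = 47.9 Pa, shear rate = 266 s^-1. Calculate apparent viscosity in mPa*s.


eta = tau/gamma * 1000 = 47.9/266 * 1000 = 180.1 mPa*s

180.1


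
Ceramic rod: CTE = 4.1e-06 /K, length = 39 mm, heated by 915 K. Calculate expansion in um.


dL = 4.1e-06 * 39 * 915 * 1000 = 146.309 um

146.309


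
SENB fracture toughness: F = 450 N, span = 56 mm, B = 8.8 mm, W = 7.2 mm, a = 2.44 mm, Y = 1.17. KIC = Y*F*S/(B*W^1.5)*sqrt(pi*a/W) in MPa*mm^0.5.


KIC = 1.17*450*56/(8.8*7.2^1.5)*sqrt(pi*2.44/7.2) = 178.94

178.94


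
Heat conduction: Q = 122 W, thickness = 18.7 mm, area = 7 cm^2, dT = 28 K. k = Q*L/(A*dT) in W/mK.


k = 122*18.7/1000/(7/10000*28) = 116.4 W/mK

116.4


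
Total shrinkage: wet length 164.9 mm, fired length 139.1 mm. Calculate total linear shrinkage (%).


TS = (164.9 - 139.1) / 164.9 * 100 = 15.65%

15.65


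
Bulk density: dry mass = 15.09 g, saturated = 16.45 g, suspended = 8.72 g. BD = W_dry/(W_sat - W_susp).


BD = 15.09 / (16.45 - 8.72) = 15.09 / 7.73 = 1.952 g/cm^3

1.952


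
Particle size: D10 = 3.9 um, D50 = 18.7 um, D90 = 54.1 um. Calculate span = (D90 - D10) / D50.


Span = (54.1 - 3.9) / 18.7 = 50.2 / 18.7 = 2.684

2.684


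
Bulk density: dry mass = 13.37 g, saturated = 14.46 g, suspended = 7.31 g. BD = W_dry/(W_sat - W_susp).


BD = 13.37 / (14.46 - 7.31) = 13.37 / 7.15 = 1.87 g/cm^3

1.87


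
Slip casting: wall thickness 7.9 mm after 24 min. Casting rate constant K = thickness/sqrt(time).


K = 7.9 / sqrt(24) = 7.9 / 4.899 = 1.613 mm/min^0.5

1.613


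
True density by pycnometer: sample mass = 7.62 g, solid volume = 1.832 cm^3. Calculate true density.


TD = 7.62 / 1.832 = 4.159 g/cm^3

4.159


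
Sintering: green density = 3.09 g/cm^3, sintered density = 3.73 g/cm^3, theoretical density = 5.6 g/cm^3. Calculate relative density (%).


Relative = 3.73 / 5.6 * 100 = 66.6%

66.6


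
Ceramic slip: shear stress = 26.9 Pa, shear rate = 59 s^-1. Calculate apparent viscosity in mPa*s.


eta = tau/gamma * 1000 = 26.9/59 * 1000 = 455.9 mPa*s

455.9


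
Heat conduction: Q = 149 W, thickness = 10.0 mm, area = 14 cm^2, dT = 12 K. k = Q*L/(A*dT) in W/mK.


k = 149*10.0/1000/(14/10000*12) = 88.69 W/mK

88.69


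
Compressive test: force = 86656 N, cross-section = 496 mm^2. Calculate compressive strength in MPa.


CS = 86656 / 496 = 174.7 MPa

174.7


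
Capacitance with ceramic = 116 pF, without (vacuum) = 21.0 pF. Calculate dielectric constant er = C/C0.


er = 116 / 21.0 = 5.52

5.52


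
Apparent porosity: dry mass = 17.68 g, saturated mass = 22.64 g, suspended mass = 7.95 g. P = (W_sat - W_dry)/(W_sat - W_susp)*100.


P = (22.64 - 17.68) / (22.64 - 7.95) * 100 = 4.96 / 14.69 * 100 = 33.8%

33.8


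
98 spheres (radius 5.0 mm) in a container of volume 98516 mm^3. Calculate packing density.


V_sphere = 4/3*pi*5.0^3 = 523.5988 mm^3
Total V = 98*523.5988 = 51312.6824 mm^3
PD = 51312.6824 / 98516 = 0.521

0.521


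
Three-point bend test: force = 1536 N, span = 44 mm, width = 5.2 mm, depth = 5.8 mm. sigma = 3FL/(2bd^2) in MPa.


sigma = 3*1536*44/(2*5.2*5.8^2) = 579.5 MPa

579.5


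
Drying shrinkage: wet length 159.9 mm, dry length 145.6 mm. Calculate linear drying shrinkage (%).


DS = (159.9 - 145.6) / 159.9 * 100 = 8.94%

8.94


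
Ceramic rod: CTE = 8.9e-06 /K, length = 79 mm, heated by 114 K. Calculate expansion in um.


dL = 8.9e-06 * 79 * 114 * 1000 = 80.153 um

80.153


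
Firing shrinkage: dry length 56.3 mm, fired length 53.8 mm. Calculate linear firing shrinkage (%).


FS = (56.3 - 53.8) / 56.3 * 100 = 4.44%

4.44


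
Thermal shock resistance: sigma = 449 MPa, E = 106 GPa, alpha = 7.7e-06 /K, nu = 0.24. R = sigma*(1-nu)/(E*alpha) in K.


R = 449*(1-0.24)/(106*1000*7.7e-06) = 418 K

418


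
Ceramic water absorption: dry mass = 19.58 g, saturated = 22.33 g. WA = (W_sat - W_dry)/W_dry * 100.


WA = (22.33 - 19.58) / 19.58 * 100 = 14.04%

14.04


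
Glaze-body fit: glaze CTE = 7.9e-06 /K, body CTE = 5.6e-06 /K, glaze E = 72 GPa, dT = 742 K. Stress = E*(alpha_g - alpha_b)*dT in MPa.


Stress = 72*1000*(7.9e-06 - 5.6e-06)*742 = 122.9 MPa

122.9


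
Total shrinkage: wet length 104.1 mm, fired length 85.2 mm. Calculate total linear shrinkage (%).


TS = (104.1 - 85.2) / 104.1 * 100 = 18.16%

18.16


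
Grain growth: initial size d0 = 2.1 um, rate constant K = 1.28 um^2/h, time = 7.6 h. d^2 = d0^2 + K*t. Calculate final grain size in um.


d^2 = 2.1^2 + 1.28*7.6 = 14.138
d = sqrt(14.138) = 3.76 um

3.76
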